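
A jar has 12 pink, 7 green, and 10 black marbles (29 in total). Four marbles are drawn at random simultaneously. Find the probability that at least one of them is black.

6625/7917

Use the complement: P(at least one black) = 1 − P(no black).
P(none) = C(19,4)/C(29,4) = 3876/23751.
So P = 1 − 3876/23751 = 6625/7917 ≈ 0.8368.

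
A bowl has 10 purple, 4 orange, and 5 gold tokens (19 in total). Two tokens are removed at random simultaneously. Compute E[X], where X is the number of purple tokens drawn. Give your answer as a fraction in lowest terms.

20/19

By linearity of expectation, E[X] = Σ P(draw i is purple); by symmetry each draw (even without replacement) has P(purple) = 10/19.
E[X] = 2 · 10/19 = 20/19 ≈ 1.0526.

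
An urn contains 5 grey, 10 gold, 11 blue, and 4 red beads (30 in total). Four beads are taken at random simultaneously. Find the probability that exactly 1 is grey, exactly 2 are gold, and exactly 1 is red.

Unordered draws without replacement: count favorable combinations over C(30,4).
Favorable = C(5,1) · C(10,2) · C(11,0) · C(4,1) = 900; total = C(30,4) = 27405.
P = 900/27405 = 20/609 ≈ 0.0328.

20/609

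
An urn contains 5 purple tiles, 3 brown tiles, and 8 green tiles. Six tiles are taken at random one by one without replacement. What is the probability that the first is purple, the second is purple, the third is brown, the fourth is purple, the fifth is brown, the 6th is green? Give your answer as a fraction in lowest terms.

1/2002

Multiply the conditional probability of each draw in order, without replacement, so each draw removes one from its color and from the total.
P = (5/16) · (4/15) · (3/14) · (3/13) · (2/12) · (8/11) = 1/2002 ≈ 0.0005.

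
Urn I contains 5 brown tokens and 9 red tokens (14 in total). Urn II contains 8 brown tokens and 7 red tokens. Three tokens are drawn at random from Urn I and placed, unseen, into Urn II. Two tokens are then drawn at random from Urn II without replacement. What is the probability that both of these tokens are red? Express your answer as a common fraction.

Condition on how many of the transferred tokens are red (from Urn I: 9 red of 14; then Urn II has 18 total).
  0 red: C(9,0)C(5,3)/C(14,3) = 5/182; then P = C(7,2)/C(18,2) = 7/51
  1 red: C(9,1)C(5,2)/C(14,3) = 45/182; then P = C(8,2)/C(18,2) = 28/153
  2 red: C(9,2)C(5,1)/C(14,3) = 45/91; then P = C(9,2)/C(18,2) = 4/17
  3 red: C(9,3)C(5,0)/C(14,3) = 3/13; then P = C(10,2)/C(18,2) = 5/17
P(both red) = 2165/9282 ≈ 0.2332.

2165/9282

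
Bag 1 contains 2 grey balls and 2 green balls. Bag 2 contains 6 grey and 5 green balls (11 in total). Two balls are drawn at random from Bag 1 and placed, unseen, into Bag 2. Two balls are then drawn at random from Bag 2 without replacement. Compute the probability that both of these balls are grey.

127/468

Condition on how many of the transferred balls are grey (from Bag 1: 2 grey of 4; then Bag 2 has 13 total).
  0 grey: C(2,0)C(2,2)/C(4,2) = 1/6; then P = C(6,2)/C(13,2) = 5/26
  1 grey: C(2,1)C(2,1)/C(4,2) = 2/3; then P = C(7,2)/C(13,2) = 7/26
  2 grey: C(2,2)C(2,0)/C(4,2) = 1/6; then P = C(8,2)/C(13,2) = 14/39
P(both grey) = 127/468 ≈ 0.2714.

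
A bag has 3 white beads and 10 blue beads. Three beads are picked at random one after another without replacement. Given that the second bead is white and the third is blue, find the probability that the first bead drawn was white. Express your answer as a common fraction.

P(first=white and the second bead is white and the third is blue) = (3/13)·(2/12)·(10/11) = 5/143.
P(E) = Σ over first color = 5/143 + 45/286 = 5/26.
By Bayes, P(first=white | E) = 5/143 / 5/26 = 2/11 ≈ 0.1818.

2/11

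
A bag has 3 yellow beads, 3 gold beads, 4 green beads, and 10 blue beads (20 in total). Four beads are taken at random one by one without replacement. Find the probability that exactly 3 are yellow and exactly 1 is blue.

2/969

Unordered draws without replacement: count favorable combinations over C(20,4).
Favorable = C(3,3) · C(3,0) · C(4,0) · C(10,1) = 10; total = C(20,4) = 4845.
P = 10/4845 = 2/969 ≈ 0.0021.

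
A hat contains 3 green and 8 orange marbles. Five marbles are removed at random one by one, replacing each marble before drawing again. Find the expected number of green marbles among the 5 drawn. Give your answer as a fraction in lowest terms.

15/11

By linearity of expectation, E[X] = Σ P(draw i is green); each independent draw has P(green) = 3/11.
E[X] = 5 · 3/11 = 15/11 ≈ 1.3636.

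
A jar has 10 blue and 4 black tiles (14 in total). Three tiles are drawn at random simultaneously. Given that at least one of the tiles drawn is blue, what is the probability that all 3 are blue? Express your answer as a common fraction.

1/3

P(all 3 blue) = C(10,3)/C(14,3) = 30/91; P(at least one blue) = 1 − C(4,3)/C(14,3) = 90/91.
Since 'all 3 blue' ⊆ 'at least one blue', P(all 3 | at least one) = 30/91 / 90/91 = 1/3 ≈ 0.3333.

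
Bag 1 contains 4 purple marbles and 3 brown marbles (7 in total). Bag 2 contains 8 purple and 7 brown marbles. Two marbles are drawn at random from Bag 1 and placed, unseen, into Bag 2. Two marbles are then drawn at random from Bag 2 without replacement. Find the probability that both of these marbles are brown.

Condition on how many of the transferred marbles are brown (from Bag 1: 3 brown of 7; then Bag 2 has 17 total).
  0 brown: C(3,0)C(4,2)/C(7,2) = 2/7; then P = C(7,2)/C(17,2) = 21/136
  1 brown: C(3,1)C(4,1)/C(7,2) = 4/7; then P = C(8,2)/C(17,2) = 7/34
  2 brown: C(3,2)C(4,0)/C(7,2) = 1/7; then P = C(9,2)/C(17,2) = 9/34
P(both brown) = 95/476 ≈ 0.1996.

95/476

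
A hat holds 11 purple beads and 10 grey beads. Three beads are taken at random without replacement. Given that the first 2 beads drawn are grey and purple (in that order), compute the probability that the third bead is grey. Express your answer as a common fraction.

9/19

After removing 1 purple, 1 grey, the hat has 9 grey out of 19 remaining.
P(third is grey | given) = 9/19 ≈ 0.4737.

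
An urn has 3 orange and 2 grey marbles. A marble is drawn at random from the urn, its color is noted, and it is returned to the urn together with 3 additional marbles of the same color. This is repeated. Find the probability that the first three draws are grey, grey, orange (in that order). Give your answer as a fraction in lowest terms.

3/44

Track the composition after each reinforcement of +3.
P = (2/5) · (5/8) · (3/11) = 3/44 ≈ 0.0682.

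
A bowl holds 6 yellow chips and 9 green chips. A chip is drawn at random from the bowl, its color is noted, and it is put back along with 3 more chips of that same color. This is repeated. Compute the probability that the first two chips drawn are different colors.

Either green then yellow, or yellow then green; after the first draw the total is 18.
P = (9/15)·(6/18) + (6/15)·(9/18) = 2/5 ≈ 0.4000.

2/5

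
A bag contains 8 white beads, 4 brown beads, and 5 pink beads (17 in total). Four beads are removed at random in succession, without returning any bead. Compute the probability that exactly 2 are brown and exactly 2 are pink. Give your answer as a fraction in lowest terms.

3/119

Unordered draws without replacement: count favorable combinations over C(17,4).
Favorable = C(8,0) · C(4,2) · C(5,2) = 60; total = C(17,4) = 2380.
P = 60/2380 = 3/119 ≈ 0.0252.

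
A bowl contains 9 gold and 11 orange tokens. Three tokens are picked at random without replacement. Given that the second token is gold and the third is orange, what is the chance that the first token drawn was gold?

4/9

P(first=gold and the second token is gold and the third is orange) = (9/20)·(8/19)·(11/18) = 11/95.
P(E) = Σ over first color = 11/95 + 11/76 = 99/380.
By Bayes, P(first=gold | E) = 11/95 / 99/380 = 4/9 ≈ 0.4444.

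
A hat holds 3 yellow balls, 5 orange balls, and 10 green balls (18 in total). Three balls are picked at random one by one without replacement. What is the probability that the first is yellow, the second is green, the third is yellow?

Multiply the conditional probability of each draw in order, without replacement, so each draw removes one from its color and from the total.
P = (3/18) · (10/17) · (2/16) = 5/408 ≈ 0.0123.

5/408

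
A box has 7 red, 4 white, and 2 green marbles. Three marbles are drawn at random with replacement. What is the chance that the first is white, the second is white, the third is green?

32/2197

Multiply the conditional probability of each draw in order, with replacement (the composition resets each draw).
P = (4/13) · (4/13) · (2/13) = 32/2197 ≈ 0.0146.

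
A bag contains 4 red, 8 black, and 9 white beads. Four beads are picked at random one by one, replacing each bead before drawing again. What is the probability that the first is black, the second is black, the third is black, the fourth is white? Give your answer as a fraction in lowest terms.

Multiply the conditional probability of each draw in order, with replacement (the composition resets each draw).
P = (8/21) · (8/21) · (8/21) · (9/21) = 512/21609 ≈ 0.0237.

512/21609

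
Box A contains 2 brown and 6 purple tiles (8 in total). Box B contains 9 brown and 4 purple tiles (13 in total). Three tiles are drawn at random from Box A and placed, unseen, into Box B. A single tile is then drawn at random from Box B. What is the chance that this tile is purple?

Condition on how many of the transferred tiles are purple (from Box A: 6 purple of 8; then Box B has 16 total).
  1 purple: C(6,1)C(2,2)/C(8,3) = 3/28; then P = 5/16
  2 purple: C(6,2)C(2,1)/C(8,3) = 15/28; then P = 6/16
  3 purple: C(6,3)C(2,0)/C(8,3) = 5/14; then P = 7/16
P(purple from Box B) = 25/64 ≈ 0.3906.

25/64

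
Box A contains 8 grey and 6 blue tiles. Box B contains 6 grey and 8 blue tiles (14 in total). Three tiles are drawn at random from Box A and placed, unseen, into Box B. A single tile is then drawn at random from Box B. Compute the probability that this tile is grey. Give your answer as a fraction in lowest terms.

54/119

Condition on how many of the transferred tiles are grey (from Box A: 8 grey of 14; then Box B has 17 total).
  0 grey: C(8,0)C(6,3)/C(14,3) = 5/91; then P = 6/17
  1 grey: C(8,1)C(6,2)/C(14,3) = 30/91; then P = 7/17
  2 grey: C(8,2)C(6,1)/C(14,3) = 6/13; then P = 8/17
  3 grey: C(8,3)C(6,0)/C(14,3) = 2/13; then P = 9/17
P(grey from Box B) = 54/119 ≈ 0.4538.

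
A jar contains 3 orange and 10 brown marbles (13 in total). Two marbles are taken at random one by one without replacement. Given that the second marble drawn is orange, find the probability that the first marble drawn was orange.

P(first=orange and the second marble drawn is orange) = (3/13)·(2/12) = 1/26.
P(the second marble drawn is orange) = Σ over first color = 1/26 + 5/26 = 3/13.
By Bayes, P(first=orange | the second marble drawn is orange) = 1/26 / 3/13 = 1/6 ≈ 0.1667.

1/6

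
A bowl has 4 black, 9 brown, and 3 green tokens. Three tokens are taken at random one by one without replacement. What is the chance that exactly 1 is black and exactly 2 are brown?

Unordered draws without replacement: count favorable combinations over C(16,3).
Favorable = C(4,1) · C(9,2) · C(3,0) = 144; total = C(16,3) = 560.
P = 144/560 = 9/35 ≈ 0.2571.

9/35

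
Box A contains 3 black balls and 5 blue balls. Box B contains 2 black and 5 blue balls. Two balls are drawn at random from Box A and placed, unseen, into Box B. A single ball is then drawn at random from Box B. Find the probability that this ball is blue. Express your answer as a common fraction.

Condition on how many of the transferred balls are blue (from Box A: 5 blue of 8; then Box B has 9 total).
  0 blue: C(5,0)C(3,2)/C(8,2) = 3/28; then P = 5/9
  1 blue: C(5,1)C(3,1)/C(8,2) = 15/28; then P = 6/9
  2 blue: C(5,2)C(3,0)/C(8,2) = 5/14; then P = 7/9
P(blue from Box B) = 25/36 ≈ 0.6944.

25/36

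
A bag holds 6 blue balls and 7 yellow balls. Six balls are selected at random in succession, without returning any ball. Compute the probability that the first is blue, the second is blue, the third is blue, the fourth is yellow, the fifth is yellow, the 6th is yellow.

35/1716

Multiply the conditional probability of each draw in order, without replacement, so each draw removes one from its color and from the total.
P = (6/13) · (5/12) · (4/11) · (7/10) · (6/9) · (5/8) = 35/1716 ≈ 0.0204.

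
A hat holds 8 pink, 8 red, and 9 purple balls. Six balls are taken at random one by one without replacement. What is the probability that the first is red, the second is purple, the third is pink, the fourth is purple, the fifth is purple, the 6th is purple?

Multiply the conditional probability of each draw in order, without replacement, so each draw removes one from its color and from the total.
P = (8/25) · (9/24) · (8/23) · (8/22) · (7/21) · (6/20) = 48/31625 ≈ 0.0015.

48/31625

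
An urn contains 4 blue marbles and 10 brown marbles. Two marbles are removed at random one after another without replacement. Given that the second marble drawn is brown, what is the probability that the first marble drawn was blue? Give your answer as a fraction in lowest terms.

4/13

P(first=blue and the second marble drawn is brown) = (4/14)·(10/13) = 20/91.
P(the second marble drawn is brown) = Σ over first color = 20/91 + 45/91 = 5/7.
By Bayes, P(first=blue | the second marble drawn is brown) = 20/91 / 5/7 = 4/13 ≈ 0.3077.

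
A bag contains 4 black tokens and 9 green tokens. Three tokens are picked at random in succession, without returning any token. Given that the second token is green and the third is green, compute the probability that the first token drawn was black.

P(first=black and the second token is green and the third is green) = (4/13)·(9/12)·(8/11) = 24/143.
P(E) = Σ over first color = 24/143 + 42/143 = 6/13.
By Bayes, P(first=black | E) = 24/143 / 6/13 = 4/11 ≈ 0.3636.

4/11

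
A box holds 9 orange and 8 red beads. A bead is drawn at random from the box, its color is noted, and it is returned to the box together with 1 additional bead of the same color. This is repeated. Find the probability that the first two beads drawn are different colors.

Either red then orange, or orange then red; after the first draw the total is 18.
P = (8/17)·(9/18) + (9/17)·(8/18) = 8/17 ≈ 0.4706.

8/17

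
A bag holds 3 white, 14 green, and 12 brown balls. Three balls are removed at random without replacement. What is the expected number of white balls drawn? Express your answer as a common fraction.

9/29

By linearity of expectation, E[X] = Σ P(draw i is white); by symmetry each draw (even without replacement) has P(white) = 3/29.
E[X] = 3 · 3/29 = 9/29 ≈ 0.3103.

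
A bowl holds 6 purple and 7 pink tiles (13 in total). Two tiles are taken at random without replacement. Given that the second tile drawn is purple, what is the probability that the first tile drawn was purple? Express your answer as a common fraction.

P(first=purple and the second tile drawn is purple) = (6/13)·(5/12) = 5/26.
P(the second tile drawn is purple) = Σ over first color = 5/26 + 7/26 = 6/13.
By Bayes, P(first=purple | the second tile drawn is purple) = 5/26 / 6/13 = 5/12 ≈ 0.4167.

5/12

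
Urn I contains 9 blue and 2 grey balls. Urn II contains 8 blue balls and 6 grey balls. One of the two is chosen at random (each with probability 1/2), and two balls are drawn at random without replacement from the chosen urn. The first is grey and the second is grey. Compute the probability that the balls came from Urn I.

P(E | Urn I) = 1/55; P(E | Urn II) = 15/91.
P(E) = 1/2·1/55 + 1/2·15/91 = 458/5005.
By Bayes' rule, P(Urn I | E) = 1/110 / 458/5005 = 91/916 ≈ 0.0993.

91/916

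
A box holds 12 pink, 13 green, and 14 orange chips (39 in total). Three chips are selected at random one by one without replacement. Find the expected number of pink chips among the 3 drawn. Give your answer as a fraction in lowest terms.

By linearity of expectation, E[X] = Σ P(draw i is pink); by symmetry each draw (even without replacement) has P(pink) = 12/39.
E[X] = 3 · 12/39 = 12/13 ≈ 0.9231.

12/13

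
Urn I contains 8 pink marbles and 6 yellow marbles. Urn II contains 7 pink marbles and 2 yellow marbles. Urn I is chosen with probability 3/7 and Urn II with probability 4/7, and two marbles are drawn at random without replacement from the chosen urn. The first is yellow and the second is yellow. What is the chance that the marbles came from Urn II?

P(E | Urn I) = 15/91; P(E | Urn II) = 1/36.
P(E) = 3/7·15/91 + 4/7·1/36 = 496/5733.
By Bayes' rule, P(Urn II | E) = 1/63 / 496/5733 = 91/496 ≈ 0.1835.

91/496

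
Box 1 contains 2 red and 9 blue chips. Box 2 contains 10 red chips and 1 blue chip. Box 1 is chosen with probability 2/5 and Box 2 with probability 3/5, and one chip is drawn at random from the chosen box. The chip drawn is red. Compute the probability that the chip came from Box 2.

15/17

P(red | Box 1) = 2/11; P(red | Box 2) = 10/11.
P(red) = 2/5·2/11 + 3/5·10/11 = 34/55.
By Bayes' rule, P(Box 2 | red) = 6/11 / 34/55 = 15/17 ≈ 0.8824.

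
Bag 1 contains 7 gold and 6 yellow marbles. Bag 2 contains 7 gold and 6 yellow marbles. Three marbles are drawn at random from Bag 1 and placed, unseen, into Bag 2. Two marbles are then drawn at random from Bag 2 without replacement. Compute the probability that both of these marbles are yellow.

207/1040

Condition on how many of the transferred marbles are yellow (from Bag 1: 6 yellow of 13; then Bag 2 has 16 total).
  0 yellow: C(6,0)C(7,3)/C(13,3) = 35/286; then P = C(6,2)/C(16,2) = 1/8
  1 yellow: C(6,1)C(7,2)/C(13,3) = 63/143; then P = C(7,2)/C(16,2) = 7/40
  2 yellow: C(6,2)C(7,1)/C(13,3) = 105/286; then P = C(8,2)/C(16,2) = 7/30
  3 yellow: C(6,3)C(7,0)/C(13,3) = 10/143; then P = C(9,2)/C(16,2) = 3/10
P(both yellow) = 207/1040 ≈ 0.1990.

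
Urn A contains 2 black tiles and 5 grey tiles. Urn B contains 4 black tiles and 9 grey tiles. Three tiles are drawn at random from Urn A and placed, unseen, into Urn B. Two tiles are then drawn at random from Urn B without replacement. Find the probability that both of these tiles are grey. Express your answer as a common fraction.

Condition on how many of the transferred tiles are grey (from Urn A: 5 grey of 7; then Urn B has 16 total).
  1 grey: C(5,1)C(2,2)/C(7,3) = 1/7; then P = C(10,2)/C(16,2) = 3/8
  2 grey: C(5,2)C(2,1)/C(7,3) = 4/7; then P = C(11,2)/C(16,2) = 11/24
  3 grey: C(5,3)C(2,0)/C(7,3) = 2/7; then P = C(12,2)/C(16,2) = 11/20
P(both grey) = 397/840 ≈ 0.4726.

397/840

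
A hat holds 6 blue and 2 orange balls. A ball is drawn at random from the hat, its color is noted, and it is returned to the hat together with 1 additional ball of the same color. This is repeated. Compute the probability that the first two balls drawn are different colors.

Either orange then blue, or blue then orange; after the first draw the total is 9.
P = (2/8)·(6/9) + (6/8)·(2/9) = 1/3 ≈ 0.3333.

1/3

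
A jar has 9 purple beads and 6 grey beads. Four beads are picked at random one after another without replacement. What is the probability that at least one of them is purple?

Use the complement: P(at least one purple) = 1 − P(no purple).
P(none) = C(6,4)/C(15,4) = 15/1365.
So P = 1 − 15/1365 = 90/91 ≈ 0.9890.

90/91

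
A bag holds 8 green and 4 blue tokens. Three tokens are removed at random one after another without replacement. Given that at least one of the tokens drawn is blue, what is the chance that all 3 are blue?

P(all 3 blue) = C(4,3)/C(12,3) = 1/55; P(at least one blue) = 1 − C(8,3)/C(12,3) = 41/55.
Since 'all 3 blue' ⊆ 'at least one blue', P(all 3 | at least one) = 1/55 / 41/55 = 1/41 ≈ 0.0244.

1/41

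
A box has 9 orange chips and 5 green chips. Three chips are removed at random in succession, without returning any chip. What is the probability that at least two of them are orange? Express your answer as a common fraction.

66/91

Sum the hypergeometric tail for j = 2,…,3 orange chips.
Favorable = C(9,2)·C(5,1) + C(9,3)·C(5,0) = 264; total = C(14,3) = 364.
P = 264/364 = 66/91 ≈ 0.7253.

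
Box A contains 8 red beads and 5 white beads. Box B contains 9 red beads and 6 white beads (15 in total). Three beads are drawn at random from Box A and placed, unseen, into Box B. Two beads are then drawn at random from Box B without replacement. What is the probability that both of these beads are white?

Condition on how many of the transferred beads are white (from Box A: 5 white of 13; then Box B has 18 total).
  0 white: C(5,0)C(8,3)/C(13,3) = 28/143; then P = C(6,2)/C(18,2) = 5/51
  1 white: C(5,1)C(8,2)/C(13,3) = 70/143; then P = C(7,2)/C(18,2) = 7/51
  2 white: C(5,2)C(8,1)/C(13,3) = 40/143; then P = C(8,2)/C(18,2) = 28/153
  3 white: C(5,3)C(8,0)/C(13,3) = 5/143; then P = C(9,2)/C(18,2) = 4/17
P(both white) = 290/1989 ≈ 0.1458.

290/1989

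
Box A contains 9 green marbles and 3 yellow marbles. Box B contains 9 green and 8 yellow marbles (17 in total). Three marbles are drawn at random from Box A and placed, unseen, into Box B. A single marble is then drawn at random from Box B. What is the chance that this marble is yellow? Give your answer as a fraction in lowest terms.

Condition on how many of the transferred marbles are yellow (from Box A: 3 yellow of 12; then Box B has 20 total).
  0 yellow: C(3,0)C(9,3)/C(12,3) = 21/55; then P = 8/20
  1 yellow: C(3,1)C(9,2)/C(12,3) = 27/55; then P = 9/20
  2 yellow: C(3,2)C(9,1)/C(12,3) = 27/220; then P = 10/20
  3 yellow: C(3,3)C(9,0)/C(12,3) = 1/220; then P = 11/20
P(yellow from Box B) = 7/16 ≈ 0.4375.

7/16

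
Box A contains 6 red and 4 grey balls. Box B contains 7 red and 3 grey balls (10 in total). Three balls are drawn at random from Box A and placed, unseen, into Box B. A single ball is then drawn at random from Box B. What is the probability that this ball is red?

Condition on how many of the transferred balls are red (from Box A: 6 red of 10; then Box B has 13 total).
  0 red: C(6,0)C(4,3)/C(10,3) = 1/30; then P = 7/13
  1 red: C(6,1)C(4,2)/C(10,3) = 3/10; then P = 8/13
  2 red: C(6,2)C(4,1)/C(10,3) = 1/2; then P = 9/13
  3 red: C(6,3)C(4,0)/C(10,3) = 1/6; then P = 10/13
P(red from Box B) = 44/65 ≈ 0.6769.

44/65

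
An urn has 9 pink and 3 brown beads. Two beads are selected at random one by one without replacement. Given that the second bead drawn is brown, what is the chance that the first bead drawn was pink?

9/11

P(first=pink and the second bead drawn is brown) = (9/12)·(3/11) = 9/44.
P(the second bead drawn is brown) = Σ over first color = 9/44 + 1/22 = 1/4.
By Bayes, P(first=pink | the second bead drawn is brown) = 9/44 / 1/4 = 9/11 ≈ 0.8182.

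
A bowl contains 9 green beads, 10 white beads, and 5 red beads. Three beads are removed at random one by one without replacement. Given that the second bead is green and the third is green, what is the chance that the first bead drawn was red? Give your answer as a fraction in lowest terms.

5/22

P(first=red and the second bead is green and the third is green) = (5/24)·(9/23)·(8/22) = 15/506.
P(E) = Σ over first color = 21/506 + 15/253 + 15/506 = 3/23.
By Bayes, P(first=red | E) = 15/506 / 3/23 = 5/22 ≈ 0.2273.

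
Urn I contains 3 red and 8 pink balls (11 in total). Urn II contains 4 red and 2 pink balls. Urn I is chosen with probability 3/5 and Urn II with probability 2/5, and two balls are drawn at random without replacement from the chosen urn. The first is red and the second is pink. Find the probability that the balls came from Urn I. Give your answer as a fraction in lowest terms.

27/49

P(E | Urn I) = 12/55; P(E | Urn II) = 4/15.
P(E) = 3/5·12/55 + 2/5·4/15 = 196/825.
By Bayes' rule, P(Urn I | E) = 36/275 / 196/825 = 27/49 ≈ 0.5510.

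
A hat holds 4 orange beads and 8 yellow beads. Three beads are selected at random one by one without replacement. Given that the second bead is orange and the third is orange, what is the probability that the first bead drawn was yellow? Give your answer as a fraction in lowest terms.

4/5

P(first=yellow and the second bead is orange and the third is orange) = (8/12)·(4/11)·(3/10) = 4/55.
P(E) = Σ over first color = 1/55 + 4/55 = 1/11.
By Bayes, P(first=yellow | E) = 4/55 / 1/11 = 4/5 ≈ 0.8000.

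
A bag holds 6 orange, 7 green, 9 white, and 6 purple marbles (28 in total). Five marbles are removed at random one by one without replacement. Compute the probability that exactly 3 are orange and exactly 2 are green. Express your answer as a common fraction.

1/234

Unordered draws without replacement: count favorable combinations over C(28,5).
Favorable = C(6,3) · C(7,2) · C(9,0) · C(6,0) = 420; total = C(28,5) = 98280.
P = 420/98280 = 1/234 ≈ 0.0043.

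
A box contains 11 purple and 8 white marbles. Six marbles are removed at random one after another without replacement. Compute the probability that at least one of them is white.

Use the complement: P(at least one white) = 1 − P(no white).
P(none) = C(11,6)/C(19,6) = 462/27132.
So P = 1 − 462/27132 = 635/646 ≈ 0.9830.

635/646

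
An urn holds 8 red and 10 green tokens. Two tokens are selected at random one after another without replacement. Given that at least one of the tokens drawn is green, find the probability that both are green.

P(both green) = C(10,2)/C(18,2) = 5/17; P(at least one green) = 1 − C(8,2)/C(18,2) = 125/153.
Since 'both green' ⊆ 'at least one green', P(both | at least one) = 5/17 / 125/153 = 9/25 ≈ 0.3600.

9/25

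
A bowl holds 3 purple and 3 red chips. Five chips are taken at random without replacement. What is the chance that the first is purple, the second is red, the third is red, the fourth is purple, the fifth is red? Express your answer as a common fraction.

1/20

Multiply the conditional probability of each draw in order, without replacement, so each draw removes one from its color and from the total.
P = (3/6) · (3/5) · (2/4) · (2/3) · (1/2) = 1/20 ≈ 0.0500.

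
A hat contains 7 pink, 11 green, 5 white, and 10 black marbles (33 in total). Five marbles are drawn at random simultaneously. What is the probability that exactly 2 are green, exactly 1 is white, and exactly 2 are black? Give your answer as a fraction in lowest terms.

375/7192

Unordered draws without replacement: count favorable combinations over C(33,5).
Favorable = C(7,0) · C(11,2) · C(5,1) · C(10,2) = 12375; total = C(33,5) = 237336.
P = 12375/237336 = 375/7192 ≈ 0.0521.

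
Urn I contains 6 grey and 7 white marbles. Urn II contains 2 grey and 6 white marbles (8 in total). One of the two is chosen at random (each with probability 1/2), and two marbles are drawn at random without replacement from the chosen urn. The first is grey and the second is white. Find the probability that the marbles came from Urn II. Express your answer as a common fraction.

P(E | Urn I) = 7/26; P(E | Urn II) = 3/14.
P(E) = 1/2·7/26 + 1/2·3/14 = 22/91.
By Bayes' rule, P(Urn II | E) = 3/28 / 22/91 = 39/88 ≈ 0.4432.

39/88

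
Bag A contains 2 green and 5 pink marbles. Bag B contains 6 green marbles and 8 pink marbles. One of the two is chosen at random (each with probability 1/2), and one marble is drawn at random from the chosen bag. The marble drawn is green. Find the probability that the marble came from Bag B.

P(green | Bag A) = 2/7; P(green | Bag B) = 3/7.
P(green) = 1/2·2/7 + 1/2·3/7 = 5/14.
By Bayes' rule, P(Bag B | green) = 3/14 / 5/14 = 3/5 ≈ 0.6000.

3/5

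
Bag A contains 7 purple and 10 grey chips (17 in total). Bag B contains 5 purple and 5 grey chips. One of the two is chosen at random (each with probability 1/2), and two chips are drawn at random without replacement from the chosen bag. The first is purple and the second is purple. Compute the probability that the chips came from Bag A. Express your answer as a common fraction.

P(E | Bag A) = 21/136; P(E | Bag B) = 2/9.
P(E) = 1/2·21/136 + 1/2·2/9 = 461/2448.
By Bayes' rule, P(Bag A | E) = 21/272 / 461/2448 = 189/461 ≈ 0.4100.

189/461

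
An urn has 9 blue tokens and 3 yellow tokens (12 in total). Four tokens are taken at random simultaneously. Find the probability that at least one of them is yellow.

Use the complement: P(at least one yellow) = 1 − P(no yellow).
P(none) = C(9,4)/C(12,4) = 126/495.
So P = 1 − 126/495 = 41/55 ≈ 0.7455.

41/55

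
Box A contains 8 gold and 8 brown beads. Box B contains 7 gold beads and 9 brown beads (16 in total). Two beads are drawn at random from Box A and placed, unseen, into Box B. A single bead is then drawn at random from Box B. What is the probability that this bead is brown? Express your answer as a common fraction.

5/9

Condition on how many of the transferred beads are brown (from Box A: 8 brown of 16; then Box B has 18 total).
  0 brown: C(8,0)C(8,2)/C(16,2) = 7/30; then P = 9/18
  1 brown: C(8,1)C(8,1)/C(16,2) = 8/15; then P = 10/18
  2 brown: C(8,2)C(8,0)/C(16,2) = 7/30; then P = 11/18
P(brown from Box B) = 5/9 ≈ 0.5556.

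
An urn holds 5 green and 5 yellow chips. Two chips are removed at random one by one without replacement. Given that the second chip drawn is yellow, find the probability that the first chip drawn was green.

P(first=green and the second chip drawn is yellow) = (5/10)·(5/9) = 5/18.
P(the second chip drawn is yellow) = Σ over first color = 5/18 + 2/9 = 1/2.
By Bayes, P(first=green | the second chip drawn is yellow) = 5/18 / 1/2 = 5/9 ≈ 0.5556.

5/9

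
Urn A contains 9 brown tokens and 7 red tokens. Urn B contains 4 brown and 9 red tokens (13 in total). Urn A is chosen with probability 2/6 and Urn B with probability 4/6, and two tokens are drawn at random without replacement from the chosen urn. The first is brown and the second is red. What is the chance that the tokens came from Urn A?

P(E | Urn A) = 21/80; P(E | Urn B) = 3/13.
P(E) = 1/3·21/80 + 2/3·3/13 = 251/1040.
By Bayes' rule, P(Urn A | E) = 7/80 / 251/1040 = 91/251 ≈ 0.3625.

91/251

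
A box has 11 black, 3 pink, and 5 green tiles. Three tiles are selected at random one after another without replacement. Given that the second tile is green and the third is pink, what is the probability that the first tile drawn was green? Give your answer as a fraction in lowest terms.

P(first=green and the second tile is green and the third is pink) = (5/19)·(4/18)·(3/17) = 10/969.
P(E) = Σ over first color = 55/1938 + 5/969 + 10/969 = 5/114.
By Bayes, P(first=green | E) = 10/969 / 5/114 = 4/17 ≈ 0.2353.

4/17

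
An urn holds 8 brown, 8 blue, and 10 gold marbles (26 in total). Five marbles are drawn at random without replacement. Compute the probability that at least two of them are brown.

Sum the hypergeometric tail for j = 2,…,5 brown marbles.
Favorable = C(8,2)·C(18,3) + C(8,3)·C(18,2) + C(8,4)·C(18,1) + C(8,5)·C(18,0) = 32732; total = C(26,5) = 65780.
P = 32732/65780 = 8183/16445 ≈ 0.4976.

8183/16445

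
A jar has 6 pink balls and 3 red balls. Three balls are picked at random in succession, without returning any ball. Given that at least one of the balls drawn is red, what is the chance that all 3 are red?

P(all 3 red) = C(3,3)/C(9,3) = 1/84; P(at least one red) = 1 − C(6,3)/C(9,3) = 16/21.
Since 'all 3 red' ⊆ 'at least one red', P(all 3 | at least one) = 1/84 / 16/21 = 1/64 ≈ 0.0156.

1/64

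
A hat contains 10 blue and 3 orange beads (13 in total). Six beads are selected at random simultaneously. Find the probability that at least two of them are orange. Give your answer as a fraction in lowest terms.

Sum the hypergeometric tail for j = 2,…,3 orange beads.
Favorable = C(3,2)·C(10,4) + C(3,3)·C(10,3) = 750; total = C(13,6) = 1716.
P = 750/1716 = 125/286 ≈ 0.4371.

125/286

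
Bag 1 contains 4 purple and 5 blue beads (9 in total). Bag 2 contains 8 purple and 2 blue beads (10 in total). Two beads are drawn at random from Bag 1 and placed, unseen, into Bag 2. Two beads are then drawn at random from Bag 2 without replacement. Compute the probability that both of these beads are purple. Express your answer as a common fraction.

Condition on how many of the transferred beads are purple (from Bag 1: 4 purple of 9; then Bag 2 has 12 total).
  0 purple: C(4,0)C(5,2)/C(9,2) = 5/18; then P = C(8,2)/C(12,2) = 14/33
  1 purple: C(4,1)C(5,1)/C(9,2) = 5/9; then P = C(9,2)/C(12,2) = 6/11
  2 purple: C(4,2)C(5,0)/C(9,2) = 1/6; then P = C(10,2)/C(12,2) = 15/22
P(both purple) = 635/1188 ≈ 0.5345.

635/1188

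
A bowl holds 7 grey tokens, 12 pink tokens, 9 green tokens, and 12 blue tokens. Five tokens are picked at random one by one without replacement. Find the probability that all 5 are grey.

7/219336

Unordered draws without replacement: count favorable combinations over C(40,5).
Favorable = C(7,5) · C(12,0) · C(9,0) · C(12,0) = 21; total = C(40,5) = 658008.
P = 21/658008 = 7/219336 ≈ 0.0000.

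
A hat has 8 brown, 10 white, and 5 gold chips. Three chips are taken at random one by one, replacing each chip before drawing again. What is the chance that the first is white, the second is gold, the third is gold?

250/12167

Multiply the conditional probability of each draw in order, with replacement (the composition resets each draw).
P = (10/23) · (5/23) · (5/23) = 250/12167 ≈ 0.0205.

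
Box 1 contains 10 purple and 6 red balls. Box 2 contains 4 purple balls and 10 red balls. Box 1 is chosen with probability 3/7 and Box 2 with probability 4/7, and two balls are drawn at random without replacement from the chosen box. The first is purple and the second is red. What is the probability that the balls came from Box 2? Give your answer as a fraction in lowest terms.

320/593

P(E | Box 1) = 1/4; P(E | Box 2) = 20/91.
P(E) = 3/7·1/4 + 4/7·20/91 = 593/2548.
By Bayes' rule, P(Box 2 | E) = 80/637 / 593/2548 = 320/593 ≈ 0.5396.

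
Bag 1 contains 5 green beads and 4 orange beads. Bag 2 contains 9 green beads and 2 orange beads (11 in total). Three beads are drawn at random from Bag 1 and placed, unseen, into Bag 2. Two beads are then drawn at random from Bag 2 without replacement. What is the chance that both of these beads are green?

311/546

Condition on how many of the transferred beads are green (from Bag 1: 5 green of 9; then Bag 2 has 14 total).
  0 green: C(5,0)C(4,3)/C(9,3) = 1/21; then P = C(9,2)/C(14,2) = 36/91
  1 green: C(5,1)C(4,2)/C(9,3) = 5/14; then P = C(10,2)/C(14,2) = 45/91
  2 green: C(5,2)C(4,1)/C(9,3) = 10/21; then P = C(11,2)/C(14,2) = 55/91
  3 green: C(5,3)C(4,0)/C(9,3) = 5/42; then P = C(12,2)/C(14,2) = 66/91
P(both green) = 311/546 ≈ 0.5696.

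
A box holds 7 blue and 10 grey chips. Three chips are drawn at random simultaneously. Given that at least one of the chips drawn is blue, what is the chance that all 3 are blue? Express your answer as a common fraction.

P(all 3 blue) = C(7,3)/C(17,3) = 7/136; P(at least one blue) = 1 − C(10,3)/C(17,3) = 14/17.
Since 'all 3 blue' ⊆ 'at least one blue', P(all 3 | at least one) = 7/136 / 14/17 = 1/16 ≈ 0.0625.

1/16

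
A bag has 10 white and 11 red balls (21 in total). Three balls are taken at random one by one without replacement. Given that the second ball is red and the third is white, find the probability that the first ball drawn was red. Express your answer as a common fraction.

P(first=red and the second ball is red and the third is white) = (11/21)·(10/20)·(10/19) = 55/399.
P(E) = Σ over first color = 33/266 + 55/399 = 11/42.
By Bayes, P(first=red | E) = 55/399 / 11/42 = 10/19 ≈ 0.5263.

10/19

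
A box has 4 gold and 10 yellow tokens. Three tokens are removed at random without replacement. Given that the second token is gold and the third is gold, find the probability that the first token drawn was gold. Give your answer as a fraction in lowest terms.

1/6

P(first=gold and the second token is gold and the third is gold) = (4/14)·(3/13)·(2/12) = 1/91.
P(E) = Σ over first color = 1/91 + 5/91 = 6/91.
By Bayes, P(first=gold | E) = 1/91 / 6/91 = 1/6 ≈ 0.1667.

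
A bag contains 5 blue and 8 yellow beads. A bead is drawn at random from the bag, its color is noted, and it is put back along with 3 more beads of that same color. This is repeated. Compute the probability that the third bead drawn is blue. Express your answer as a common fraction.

5/13

Sum over the four possibilities for the first two draws (blue/not-blue each), tracking how the blue count and total change by +3 per draw.
P(third is blue) = 5/13 ≈ 0.3846. (In a Pólya urn every draw has the same marginal probability 5/13.)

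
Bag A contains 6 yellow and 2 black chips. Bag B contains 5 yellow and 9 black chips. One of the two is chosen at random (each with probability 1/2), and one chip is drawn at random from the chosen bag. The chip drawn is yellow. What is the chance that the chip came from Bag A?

21/31

P(yellow | Bag A) = 3/4; P(yellow | Bag B) = 5/14.
P(yellow) = 1/2·3/4 + 1/2·5/14 = 31/56.
By Bayes' rule, P(Bag A | yellow) = 3/8 / 31/56 = 21/31 ≈ 0.6774.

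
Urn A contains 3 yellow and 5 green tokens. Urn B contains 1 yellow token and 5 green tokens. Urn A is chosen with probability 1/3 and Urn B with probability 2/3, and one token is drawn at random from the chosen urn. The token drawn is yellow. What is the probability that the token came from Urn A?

P(yellow | Urn A) = 3/8; P(yellow | Urn B) = 1/6.
P(yellow) = 1/3·3/8 + 2/3·1/6 = 17/72.
By Bayes' rule, P(Urn A | yellow) = 1/8 / 17/72 = 9/17 ≈ 0.5294.

9/17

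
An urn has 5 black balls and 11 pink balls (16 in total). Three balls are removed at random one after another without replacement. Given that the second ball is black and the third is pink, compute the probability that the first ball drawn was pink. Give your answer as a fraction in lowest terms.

P(first=pink and the second ball is black and the third is pink) = (11/16)·(5/15)·(10/14) = 55/336.
P(E) = Σ over first color = 11/168 + 55/336 = 11/48.
By Bayes, P(first=pink | E) = 55/336 / 11/48 = 5/7 ≈ 0.7143.

5/7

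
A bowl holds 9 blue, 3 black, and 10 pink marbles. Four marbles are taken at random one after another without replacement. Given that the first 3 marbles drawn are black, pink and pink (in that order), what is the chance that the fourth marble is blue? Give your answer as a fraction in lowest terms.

9/19

After removing 1 black, 2 pink, the bowl has 9 blue out of 19 remaining.
P(fourth is blue | given) = 9/19 ≈ 0.4737.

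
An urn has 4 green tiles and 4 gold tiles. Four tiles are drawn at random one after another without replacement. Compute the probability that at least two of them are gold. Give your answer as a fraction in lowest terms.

Sum the hypergeometric tail for j = 2,…,4 gold tiles.
Favorable = C(4,2)·C(4,2) + C(4,3)·C(4,1) + C(4,4)·C(4,0) = 53; total = C(8,4) = 70.
P = 53/70 = 53/70 ≈ 0.7571.

53/70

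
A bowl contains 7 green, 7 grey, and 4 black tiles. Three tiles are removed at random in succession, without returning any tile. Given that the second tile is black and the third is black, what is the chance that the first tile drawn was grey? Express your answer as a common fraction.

7/16

P(first=grey and the second tile is black and the third is black) = (7/18)·(4/17)·(3/16) = 7/408.
P(E) = Σ over first color = 7/408 + 7/408 + 1/204 = 2/51.
By Bayes, P(first=grey | E) = 7/408 / 2/51 = 7/16 ≈ 0.4375.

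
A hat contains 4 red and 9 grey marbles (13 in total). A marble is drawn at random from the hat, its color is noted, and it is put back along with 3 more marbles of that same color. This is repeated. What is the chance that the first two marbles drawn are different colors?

Either grey then red, or red then grey; after the first draw the total is 16.
P = (9/13)·(4/16) + (4/13)·(9/16) = 9/26 ≈ 0.3462.

9/26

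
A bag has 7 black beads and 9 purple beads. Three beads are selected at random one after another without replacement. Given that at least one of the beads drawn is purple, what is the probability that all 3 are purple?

P(all 3 purple) = C(9,3)/C(16,3) = 3/20; P(at least one purple) = 1 − C(7,3)/C(16,3) = 15/16.
Since 'all 3 purple' ⊆ 'at least one purple', P(all 3 | at least one) = 3/20 / 15/16 = 4/25 ≈ 0.1600.

4/25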